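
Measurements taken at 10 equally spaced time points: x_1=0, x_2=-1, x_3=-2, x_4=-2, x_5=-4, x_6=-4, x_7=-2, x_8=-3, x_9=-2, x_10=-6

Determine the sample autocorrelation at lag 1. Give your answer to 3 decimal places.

Mean x̄ = (0 − 1 − 2 − 2 − 4 − 4 − 2 − 3 − 2 − 6)/10 = -2.6000
Numerator Σ_{t=1}^{9}(x_t−x̄)(x_{t+1}−x̄) = 3.2400
Denominator Σ(x_t−x̄)² = 26.4000
r_1 = 3.2400 / 26.4000 = 0.123

0.123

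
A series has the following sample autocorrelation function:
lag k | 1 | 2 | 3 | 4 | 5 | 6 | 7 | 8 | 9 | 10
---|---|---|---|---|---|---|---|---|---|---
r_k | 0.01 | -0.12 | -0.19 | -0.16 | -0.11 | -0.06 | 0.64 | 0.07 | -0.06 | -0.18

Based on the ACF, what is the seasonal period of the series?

The largest autocorrelation is r_7 = 0.64; the remaining lags stay at or below 0.07.
The dominant spike at lag 7 indicates a seasonal period of 7.

7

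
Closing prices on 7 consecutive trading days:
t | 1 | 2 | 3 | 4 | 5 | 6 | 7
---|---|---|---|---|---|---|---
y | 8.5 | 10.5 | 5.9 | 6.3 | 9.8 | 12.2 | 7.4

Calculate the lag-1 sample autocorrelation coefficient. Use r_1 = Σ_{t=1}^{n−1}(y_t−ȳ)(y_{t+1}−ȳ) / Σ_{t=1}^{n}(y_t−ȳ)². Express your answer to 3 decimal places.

-0.062

Mean ȳ = (8.5 + 10.5 + 5.9 + 6.3 + 9.8 + 12.2 + 7.4)/7 = 8.6571
Numerator Σ_{t=1}^{6}(y_t−ȳ)(y_{t+1}−ȳ) = -1.9704
Denominator Σ(y_t−ȳ)² = 32.0171
r_1 = -1.9704 / 32.0171 = -0.062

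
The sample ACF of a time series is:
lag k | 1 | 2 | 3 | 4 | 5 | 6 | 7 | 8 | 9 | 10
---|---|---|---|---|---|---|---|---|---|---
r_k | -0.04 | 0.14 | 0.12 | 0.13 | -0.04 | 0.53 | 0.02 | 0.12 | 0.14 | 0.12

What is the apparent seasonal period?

The largest autocorrelation is r_6 = 0.53; the remaining lags stay at or below 0.14.
The dominant spike at lag 6 indicates a seasonal period of 6.

6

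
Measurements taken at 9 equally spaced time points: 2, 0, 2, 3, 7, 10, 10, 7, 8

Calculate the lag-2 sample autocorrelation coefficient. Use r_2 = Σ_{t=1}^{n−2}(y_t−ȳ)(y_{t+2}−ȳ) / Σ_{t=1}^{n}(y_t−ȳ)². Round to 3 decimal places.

0.307

Mean ȳ = (2 + 0 + 2 + 3 + 7 + 10 + 10 + 7 + 8)/9 = 5.4444
Numerator Σ_{t=1}^{7}(y_t−ȳ)(y_{t+2}−ȳ) = 34.4938
Denominator Σ(y_t−ȳ)² = 112.2222
r_2 = 34.4938 / 112.2222 = 0.307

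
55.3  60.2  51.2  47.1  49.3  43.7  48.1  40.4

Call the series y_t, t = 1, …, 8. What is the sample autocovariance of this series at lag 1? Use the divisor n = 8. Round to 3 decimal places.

Mean ȳ = (55.3 + 60.2 + 51.2 + 47.1 + 49.3 + 43.7 + 48.1 + 40.4)/8 = 49.4125
Deviations: 5.8875, 10.7875, 1.7875, -2.3125, -0.1125, -5.7125, -1.3125, -9.0125
Σ_{t=1}^{7}(y_t−ȳ)(y_{t+1}−ȳ) = 98.8898
γ_1 = 98.8898 / 8 = 12.361

12.361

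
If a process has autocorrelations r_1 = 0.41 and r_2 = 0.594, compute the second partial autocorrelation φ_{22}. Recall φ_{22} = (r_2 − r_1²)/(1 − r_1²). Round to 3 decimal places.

φ_{22} = (r_2 − r_1²) / (1 − r_1²)
r_1² = (0.41)² = 0.1681
Numerator = 0.594 − 0.1681 = 0.4259; denominator = 1 − 0.1681 = 0.8319
φ_{22} = 0.4259 / 0.8319 = 0.512

0.512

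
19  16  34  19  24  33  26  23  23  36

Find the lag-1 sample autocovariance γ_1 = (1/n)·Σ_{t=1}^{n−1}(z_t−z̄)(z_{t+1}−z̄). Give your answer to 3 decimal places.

-9.449

Mean z̄ = (19 + 16 + 34 + 19 + 24 + 33 + 26 + 23 + 23 + 36)/10 = 25.3000
Σ_{t=1}^{9}(z_t−z̄)(z_{t+1}−z̄) = -94.4900
γ_1 = -94.4900 / 10 = -9.449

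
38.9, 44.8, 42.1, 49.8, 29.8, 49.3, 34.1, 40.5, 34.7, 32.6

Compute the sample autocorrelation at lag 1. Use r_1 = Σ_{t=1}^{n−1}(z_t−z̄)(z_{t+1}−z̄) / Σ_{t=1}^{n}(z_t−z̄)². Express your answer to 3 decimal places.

Mean z̄ = (38.9 + 44.8 + 42.1 + 49.8 + 29.8 + 49.3 + 34.1 + 40.5 + 34.7 + 32.6)/10 = 39.6600
Numerator Σ_{t=1}^{9}(z_t−z̄)(z_{t+1}−z̄) = -189.0716
Denominator Σ(z_t−z̄)² = 431.9840
r_1 = -189.0716 / 431.9840 = -0.438

-0.438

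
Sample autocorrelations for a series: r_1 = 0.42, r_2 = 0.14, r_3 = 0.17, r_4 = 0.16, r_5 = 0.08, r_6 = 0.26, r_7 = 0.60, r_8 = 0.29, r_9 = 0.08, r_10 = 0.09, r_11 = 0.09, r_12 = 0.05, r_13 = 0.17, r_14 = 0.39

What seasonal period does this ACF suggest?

The largest autocorrelation is r_7 = 0.60; the remaining lags stay at or below 0.42. The elevated value at lag 1 (0.42), dropping to 0.14 at lag 2, reflects decaying short-term dependence rather than seasonality.
The dominant spike at lag 7 indicates a seasonal period of 7.

7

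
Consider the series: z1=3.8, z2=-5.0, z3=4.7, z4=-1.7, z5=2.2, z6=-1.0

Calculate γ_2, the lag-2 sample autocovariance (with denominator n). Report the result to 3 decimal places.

6.067

Mean z̄ = (3.8 − 5.0 + 4.7 − 1.7 + 2.2 − 1.0)/6 = 0.5000
Σ_{t=1}^{4}(z_t−z̄)(z_{t+2}−z̄) = 36.4000
γ_2 = 36.4000 / 6 = 6.067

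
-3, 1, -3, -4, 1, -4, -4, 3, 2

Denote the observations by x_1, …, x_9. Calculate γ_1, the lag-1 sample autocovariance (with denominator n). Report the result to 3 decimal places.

-0.635

Mean x̄ = (-3 + 1 − 3 − 4 + 1 − 4 − 4 + 3 + 2)/9 = -1.2222
Σ_{t=1}^{8}(x_t−x̄)(x_{t+1}−x̄) = -5.7160
γ_1 = -5.7160 / 9 = -0.635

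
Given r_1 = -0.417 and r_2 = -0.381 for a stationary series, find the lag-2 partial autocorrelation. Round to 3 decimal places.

-0.672

φ_{22} = (r_2 − r_1²) / (1 − r_1²)
r_1² = (-0.417)² = 0.173889
Numerator = -0.381 − 0.1739 = -0.5549; denominator = 1 − 0.1739 = 0.8261
φ_{22} = -0.5549 / 0.8261 = -0.672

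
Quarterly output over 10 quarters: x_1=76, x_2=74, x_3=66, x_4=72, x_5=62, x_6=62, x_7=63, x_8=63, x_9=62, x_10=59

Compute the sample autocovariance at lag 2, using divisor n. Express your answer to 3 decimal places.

Mean x̄ = (76 + 74 + 66 + 72 + 62 + 62 + 63 + 63 + 62 + 59)/10 = 65.9000
Σ_{t=1}^{8}(x_t−x̄)(x_{t+2}−x̄) = 80.1800
γ_2 = 80.1800 / 10 = 8.018

8.018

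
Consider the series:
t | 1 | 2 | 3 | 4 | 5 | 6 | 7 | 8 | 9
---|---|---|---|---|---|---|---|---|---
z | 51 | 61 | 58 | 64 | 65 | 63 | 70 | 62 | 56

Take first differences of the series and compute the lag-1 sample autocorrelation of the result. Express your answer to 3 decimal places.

First differences Δz: 10, -3, 6, 1, -2, 7, -8, -6
Mean of differences = 0.6250
Numerator Σ(Δz_t−Δz̄)(Δz_{t+1}−Δz̄) = -67.0156
Denominator Σ(Δz_t−Δz̄)² = 295.8750
r_1(Δz) = -67.0156 / 295.8750 = -0.226

-0.226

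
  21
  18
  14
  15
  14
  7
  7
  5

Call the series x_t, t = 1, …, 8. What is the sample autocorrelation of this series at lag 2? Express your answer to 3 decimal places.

0.209

Mean x̄ = (21 + 18 + 14 + 15 + 14 + 7 + 7 + 5)/8 = 12.6250
Deviations from mean: 8.3750, 5.3750, 1.3750, 2.3750, 1.3750, -5.6250, -5.6250, -7.6250
Numerator Σ_{t=1}^{6}(x_t−x̄)(x_{t+2}−x̄) = 47.9688
Denominator Σ(x_t−x̄)² = 229.8750
r_2 = 47.9688 / 229.8750 = 0.209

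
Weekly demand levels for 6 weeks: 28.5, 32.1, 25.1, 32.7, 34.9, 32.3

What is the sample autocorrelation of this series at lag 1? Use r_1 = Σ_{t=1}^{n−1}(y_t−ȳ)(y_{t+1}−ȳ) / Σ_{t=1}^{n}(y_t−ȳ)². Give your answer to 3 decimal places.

Mean ȳ = (28.5 + 32.1 + 25.1 + 32.7 + 34.9 + 32.3)/6 = 30.9333
Deviations from mean: -2.4333, 1.1667, -5.8333, 1.7667, 3.9667, 1.3667
Σ(y_t−ȳ)(y_{t+1}−ȳ) = (-2.8389) + (-6.8056) + (-10.3056) + (7.0078) + (5.4211) = -7.5211
Denominator Σ(y_t−ȳ)² = 62.0333
r_1 = -7.5211 / 62.0333 = -0.121

-0.121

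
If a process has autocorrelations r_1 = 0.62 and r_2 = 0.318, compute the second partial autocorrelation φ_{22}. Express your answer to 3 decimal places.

-0.108

φ_{22} = (r_2 − r_1²) / (1 − r_1²)
r_1² = (0.62)² = 0.3844
Numerator = 0.318 − 0.3844 = -0.0664; denominator = 1 − 0.3844 = 0.6156
φ_{22} = -0.0664 / 0.6156 = -0.108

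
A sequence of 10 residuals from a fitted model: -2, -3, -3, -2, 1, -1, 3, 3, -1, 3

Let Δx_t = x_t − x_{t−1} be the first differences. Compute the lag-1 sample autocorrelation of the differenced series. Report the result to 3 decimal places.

-0.472

First differences Δx: -1, 0, 1, 3, -2, 4, 0, -4, 4
Mean of differences = 0.5556
Numerator Σ(Δx_t−Δx̄)(Δx_{t+1}−Δx̄) = -28.4198
Denominator Σ(Δx_t−Δx̄)² = 60.2222
r_1(Δx) = -28.4198 / 60.2222 = -0.472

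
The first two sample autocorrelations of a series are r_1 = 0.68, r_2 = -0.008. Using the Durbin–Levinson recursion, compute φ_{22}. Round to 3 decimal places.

-0.875

φ_{22} = (r_2 − r_1²) / (1 − r_1²)
r_1² = (0.68)² = 0.4624
Numerator = -0.008 − 0.4624 = -0.4704; denominator = 1 − 0.4624 = 0.5376
φ_{22} = -0.4704 / 0.5376 = -0.875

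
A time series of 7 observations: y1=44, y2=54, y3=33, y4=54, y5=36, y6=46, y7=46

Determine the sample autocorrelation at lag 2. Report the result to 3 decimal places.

Mean ȳ = (44 + 54 + 33 + 54 + 36 + 46 + 46)/7 = 44.7143
Deviations from mean: -0.7143, 9.2857, -11.7143, 9.2857, -8.7143, 1.2857, 1.2857
Σ(y_t−ȳ)(y_{t+2}−ȳ) = (8.3673) + (86.2245) + (102.0816) + (11.9388) + (-11.2041) = 197.4082
Denominator Σ(y_t−ȳ)² = 389.4286
r_2 = 197.4082 / 389.4286 = 0.507

0.507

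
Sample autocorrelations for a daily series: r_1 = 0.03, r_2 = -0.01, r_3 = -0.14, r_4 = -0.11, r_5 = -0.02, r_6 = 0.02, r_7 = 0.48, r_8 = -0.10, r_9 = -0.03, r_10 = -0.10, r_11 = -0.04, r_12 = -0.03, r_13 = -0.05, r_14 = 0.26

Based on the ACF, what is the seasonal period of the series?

7

The largest autocorrelation is r_7 = 0.48, with a weaker echo at lag 14 (0.26); the remaining lags stay at or below 0.03.
The dominant spike at lag 7 indicates a seasonal period of 7.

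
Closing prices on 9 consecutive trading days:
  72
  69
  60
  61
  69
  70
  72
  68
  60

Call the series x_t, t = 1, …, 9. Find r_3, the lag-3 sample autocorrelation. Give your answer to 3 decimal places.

Mean x̄ = (72 + 69 + 60 + 61 + 69 + 70 + 72 + 68 + 60)/9 = 66.7778
Numerator Σ_{t=1}^{6}(x_t−x̄)(x_{t+3}−x̄) = -96.3704
Denominator Σ(x_t−x̄)² = 201.5556
r_3 = -96.3704 / 201.5556 = -0.478

-0.478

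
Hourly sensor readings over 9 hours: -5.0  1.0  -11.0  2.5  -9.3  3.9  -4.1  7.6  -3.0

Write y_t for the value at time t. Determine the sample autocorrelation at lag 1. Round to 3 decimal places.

Mean ȳ = (-5.0 + 1.0 − 11.0 + 2.5 − 9.3 + 3.9 − 4.1 + 7.6 − 3.0)/9 = -1.9333
Numerator Σ_{t=1}^{8}(y_t−ȳ)(y_{t+1}−ȳ) = -194.8811
Denominator Σ(y_t−ȳ)² = 304.8800
r_1 = -194.8811 / 304.8800 = -0.639

-0.639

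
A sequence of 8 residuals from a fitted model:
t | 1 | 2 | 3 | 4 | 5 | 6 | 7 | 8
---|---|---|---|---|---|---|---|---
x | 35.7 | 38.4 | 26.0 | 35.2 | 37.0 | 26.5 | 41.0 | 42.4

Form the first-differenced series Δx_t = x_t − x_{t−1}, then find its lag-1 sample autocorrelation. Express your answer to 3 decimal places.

-0.505

First differences Δx: 2.7, -12.4, 9.2, 1.8, -10.5, 14.5, 1.4
Mean of differences = 0.9571
Numerator Σ(Δx_t−Δx̄)(Δx_{t+1}−Δx̄) = -285.2547
Denominator Σ(Δx_t−Δx̄)² = 564.9771
r_1(Δx) = -285.2547 / 564.9771 = -0.505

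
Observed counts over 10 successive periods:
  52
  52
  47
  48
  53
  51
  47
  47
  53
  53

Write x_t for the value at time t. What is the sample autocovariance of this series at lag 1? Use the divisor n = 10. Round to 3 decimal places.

Mean x̄ = (52 + 52 + 47 + 48 + 53 + 51 + 47 + 47 + 53 + 53)/10 = 50.3000
Σ_{t=1}^{9}(x_t−x̄)(x_{t+1}−x̄) = 7.5100
γ_1 = 7.5100 / 10 = 0.751

0.751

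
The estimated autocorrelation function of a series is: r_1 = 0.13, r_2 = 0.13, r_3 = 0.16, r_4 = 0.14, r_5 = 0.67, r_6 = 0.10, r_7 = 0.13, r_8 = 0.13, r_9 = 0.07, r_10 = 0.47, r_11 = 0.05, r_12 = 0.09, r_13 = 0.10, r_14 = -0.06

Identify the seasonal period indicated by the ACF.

5

The largest autocorrelation is r_5 = 0.67, with a weaker echo at lag 10 (0.47); the remaining lags stay at or below 0.16.
The dominant spike at lag 5 indicates a seasonal period of 5.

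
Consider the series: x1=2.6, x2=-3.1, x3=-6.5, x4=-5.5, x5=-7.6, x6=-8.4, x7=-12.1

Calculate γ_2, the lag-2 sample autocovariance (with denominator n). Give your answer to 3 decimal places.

0.964

Mean x̄ = (2.6 − 3.1 − 6.5 − 5.5 − 7.6 − 8.4 − 12.1)/7 = -5.8000
Deviations: 8.4000, 2.7000, -0.7000, 0.3000, -1.8000, -2.6000, -6.3000
Σ_{t=1}^{5}(x_t−x̄)(x_{t+2}−x̄) = 6.7500
γ_2 = 6.7500 / 7 = 0.964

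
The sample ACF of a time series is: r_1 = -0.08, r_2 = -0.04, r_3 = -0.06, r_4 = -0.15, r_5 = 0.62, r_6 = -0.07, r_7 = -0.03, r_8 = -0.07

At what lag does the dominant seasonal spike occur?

The largest autocorrelation is r_5 = 0.62; the remaining lags stay at or below -0.03.
The dominant spike at lag 5 indicates a seasonal period of 5.

5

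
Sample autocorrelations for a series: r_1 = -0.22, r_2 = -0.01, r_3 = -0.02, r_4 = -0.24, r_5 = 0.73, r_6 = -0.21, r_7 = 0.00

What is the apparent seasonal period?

The largest autocorrelation is r_5 = 0.73; the remaining lags stay at or below 0.00.
The dominant spike at lag 5 indicates a seasonal period of 5.

5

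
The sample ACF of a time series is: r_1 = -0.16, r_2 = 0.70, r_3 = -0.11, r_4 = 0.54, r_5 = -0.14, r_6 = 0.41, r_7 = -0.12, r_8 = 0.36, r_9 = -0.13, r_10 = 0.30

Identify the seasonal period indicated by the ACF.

The largest autocorrelation is r_2 = 0.70, with weaker echoes at lags 4 (0.54), 6 (0.41), 8 (0.36) and 10 (0.30); the remaining lags stay at or below -0.11.
The dominant spike at lag 2 indicates a seasonal period of 2.

2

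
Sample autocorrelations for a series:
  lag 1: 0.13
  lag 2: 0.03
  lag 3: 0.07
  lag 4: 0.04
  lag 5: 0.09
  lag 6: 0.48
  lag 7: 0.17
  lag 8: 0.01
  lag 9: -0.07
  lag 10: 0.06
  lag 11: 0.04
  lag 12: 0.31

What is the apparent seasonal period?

The largest autocorrelation is r_6 = 0.48, with a weaker echo at lag 12 (0.31); the remaining lags stay at or below 0.17.
The dominant spike at lag 6 indicates a seasonal period of 6.

6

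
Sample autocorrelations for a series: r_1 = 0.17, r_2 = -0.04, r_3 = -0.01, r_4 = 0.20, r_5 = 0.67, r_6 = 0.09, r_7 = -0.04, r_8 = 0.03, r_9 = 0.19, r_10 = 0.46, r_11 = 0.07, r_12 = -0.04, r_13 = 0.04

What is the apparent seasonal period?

5

The largest autocorrelation is r_5 = 0.67, with a weaker echo at lag 10 (0.46); the remaining lags stay at or below 0.20.
The dominant spike at lag 5 indicates a seasonal period of 5.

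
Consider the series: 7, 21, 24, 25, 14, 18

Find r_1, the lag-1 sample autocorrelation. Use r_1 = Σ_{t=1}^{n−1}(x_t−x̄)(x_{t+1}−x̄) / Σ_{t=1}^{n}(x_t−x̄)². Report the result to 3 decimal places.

-0.013

Mean x̄ = (7 + 21 + 24 + 25 + 14 + 18)/6 = 18.1667
Deviations from mean: -11.1667, 2.8333, 5.8333, 6.8333, -4.1667, -0.1667
Σ(x_t−x̄)(x_{t+1}−x̄) = (-31.6389) + (16.5278) + (39.8611) + (-28.4722) + (0.6944) = -3.0278
Denominator Σ(x_t−x̄)² = 230.8333
r_1 = -3.0278 / 230.8333 = -0.013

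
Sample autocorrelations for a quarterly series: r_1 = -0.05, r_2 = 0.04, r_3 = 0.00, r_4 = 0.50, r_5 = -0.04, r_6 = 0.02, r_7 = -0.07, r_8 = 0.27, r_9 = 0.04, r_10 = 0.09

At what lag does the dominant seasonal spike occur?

The largest autocorrelation is r_4 = 0.50, with a weaker echo at lag 8 (0.27); the remaining lags stay at or below 0.09.
The dominant spike at lag 4 indicates a seasonal period of 4.

4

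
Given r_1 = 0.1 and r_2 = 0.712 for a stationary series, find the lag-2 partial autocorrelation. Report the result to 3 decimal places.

0.709

φ_{22} = (r_2 − r_1²) / (1 − r_1²)
r_1² = (0.1)² = 0.01
Numerator = 0.712 − 0.0100 = 0.7020; denominator = 1 − 0.0100 = 0.9900
φ_{22} = 0.7020 / 0.9900 = 0.709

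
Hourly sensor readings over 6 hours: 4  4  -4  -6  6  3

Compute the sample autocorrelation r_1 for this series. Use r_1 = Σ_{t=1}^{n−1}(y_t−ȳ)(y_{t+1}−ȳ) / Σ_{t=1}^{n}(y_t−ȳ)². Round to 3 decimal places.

0.038

Mean ȳ = (4 + 4 − 4 − 6 + 6 + 3)/6 = 1.1667
Deviations from mean: 2.8333, 2.8333, -5.1667, -7.1667, 4.8333, 1.8333
Σ(y_t−ȳ)(y_{t+1}−ȳ) = (8.0278) + (-14.6389) + (37.0278) + (-34.6389) + (8.8611) = 4.6389
Denominator Σ(y_t−ȳ)² = 120.8333
r_1 = 4.6389 / 120.8333 = 0.038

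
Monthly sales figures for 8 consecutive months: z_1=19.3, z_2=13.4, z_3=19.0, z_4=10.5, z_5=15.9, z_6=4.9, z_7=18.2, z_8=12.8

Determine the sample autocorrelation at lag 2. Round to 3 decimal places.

0.528

Mean z̄ = (19.3 + 13.4 + 19.0 + 10.5 + 15.9 + 4.9 + 18.2 + 12.8)/8 = 14.2500
Deviations from mean: 5.0500, -0.8500, 4.7500, -3.7500, 1.6500, -9.3500, 3.9500, -1.4500
Σ(z_t−z̄)(z_{t+2}−z̄) = (23.9875) + (3.1875) + (7.8375) + (35.0625) + (6.5175) + (13.5575) = 90.1500
Denominator Σ(z_t−z̄)² = 170.7000
r_2 = 90.1500 / 170.7000 = 0.528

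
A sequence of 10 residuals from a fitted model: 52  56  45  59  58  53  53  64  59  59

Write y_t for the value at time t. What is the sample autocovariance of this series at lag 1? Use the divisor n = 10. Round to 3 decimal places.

Mean ȳ = (52 + 56 + 45 + 59 + 58 + 53 + 53 + 64 + 59 + 59)/10 = 55.8000
Σ_{t=1}^{9}(y_t−ȳ)(y_{t+1}−ȳ) = -15.2400
γ_1 = -15.2400 / 10 = -1.524

-1.524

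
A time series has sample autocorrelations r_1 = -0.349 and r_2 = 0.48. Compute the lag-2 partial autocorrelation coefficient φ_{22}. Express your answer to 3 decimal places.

0.408

φ_{22} = (r_2 − r_1²) / (1 − r_1²)
r_1² = (-0.349)² = 0.121801
Numerator = 0.48 − 0.1218 = 0.3582; denominator = 1 − 0.1218 = 0.8782
φ_{22} = 0.3582 / 0.8782 = 0.408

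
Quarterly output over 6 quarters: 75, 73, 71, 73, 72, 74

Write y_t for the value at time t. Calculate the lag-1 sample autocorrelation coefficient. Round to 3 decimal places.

-0.100

Mean ȳ = (75 + 73 + 71 + 73 + 72 + 74)/6 = 73.0000
Deviations from mean: 2.0000, 0.0000, -2.0000, 0.0000, -1.0000, 1.0000
Σ(y_t−ȳ)(y_{t+1}−ȳ) = (0.0000) + (0.0000) + (0.0000) + (0.0000) + (-1.0000) = -1.0000
Denominator Σ(y_t−ȳ)² = 10.0000
r_1 = -1.0000 / 10.0000 = -0.100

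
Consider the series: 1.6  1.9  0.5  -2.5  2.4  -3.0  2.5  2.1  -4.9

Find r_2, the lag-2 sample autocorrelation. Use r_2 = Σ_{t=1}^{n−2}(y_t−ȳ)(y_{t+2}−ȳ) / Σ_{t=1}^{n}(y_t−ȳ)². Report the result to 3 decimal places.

-0.126

Mean ȳ = (1.6 + 1.9 + 0.5 − 2.5 + 2.4 − 3.0 + 2.5 + 2.1 − 4.9)/9 = 0.0667
Numerator Σ_{t=1}^{7}(y_t−ȳ)(y_{t+2}−ȳ) = -7.8022
Denominator Σ(y_t−ȳ)² = 62.0600
r_2 = -7.8022 / 62.0600 = -0.126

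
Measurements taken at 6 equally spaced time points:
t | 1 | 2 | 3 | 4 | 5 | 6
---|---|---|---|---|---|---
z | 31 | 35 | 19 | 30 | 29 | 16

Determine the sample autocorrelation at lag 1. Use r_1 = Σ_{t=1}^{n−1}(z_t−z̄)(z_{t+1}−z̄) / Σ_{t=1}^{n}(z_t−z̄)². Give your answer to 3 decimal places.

Mean z̄ = (31 + 35 + 19 + 30 + 29 + 16)/6 = 26.6667
Numerator Σ_{t=1}^{5}(z_t−z̄)(z_{t+1}−z̄) = -70.4444
Denominator Σ(z_t−z̄)² = 277.3333
r_1 = -70.4444 / 277.3333 = -0.254

-0.254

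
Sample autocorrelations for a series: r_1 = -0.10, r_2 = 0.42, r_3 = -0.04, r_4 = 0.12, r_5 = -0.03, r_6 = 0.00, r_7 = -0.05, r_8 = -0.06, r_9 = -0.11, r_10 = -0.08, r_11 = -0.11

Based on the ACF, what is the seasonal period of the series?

2

The largest autocorrelation is r_2 = 0.42; the remaining lags stay at or below 0.12.
The dominant spike at lag 2 indicates a seasonal period of 2.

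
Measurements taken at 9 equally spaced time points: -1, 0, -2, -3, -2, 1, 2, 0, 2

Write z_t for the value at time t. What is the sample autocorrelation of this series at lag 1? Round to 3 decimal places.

0.406

Mean z̄ = (-1 + 0 − 2 − 3 − 2 + 1 + 2 + 0 + 2)/9 = -0.3333
Numerator Σ_{t=1}^{8}(z_t−z̄)(z_{t+1}−z̄) = 10.5556
Denominator Σ(z_t−z̄)² = 26.0000
r_1 = 10.5556 / 26.0000 = 0.406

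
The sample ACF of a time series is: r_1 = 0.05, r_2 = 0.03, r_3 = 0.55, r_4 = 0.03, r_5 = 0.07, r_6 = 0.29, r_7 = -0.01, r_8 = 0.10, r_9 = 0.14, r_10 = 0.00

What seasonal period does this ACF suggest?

The largest autocorrelation is r_3 = 0.55, with a weaker echo at lag 6 (0.29); the remaining lags stay at or below 0.14.
The dominant spike at lag 3 indicates a seasonal period of 3.

3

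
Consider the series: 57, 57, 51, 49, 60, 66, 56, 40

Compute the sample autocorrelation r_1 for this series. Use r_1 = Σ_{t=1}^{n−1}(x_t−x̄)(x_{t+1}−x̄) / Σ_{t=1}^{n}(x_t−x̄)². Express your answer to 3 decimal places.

0.105

Mean x̄ = (57 + 57 + 51 + 49 + 60 + 66 + 56 + 40)/8 = 54.5000
Deviations from mean: 2.5000, 2.5000, -3.5000, -5.5000, 5.5000, 11.5000, 1.5000, -14.5000
Numerator Σ_{t=1}^{7}(x_t−x̄)(x_{t+1}−x̄) = 45.2500
Denominator Σ(x_t−x̄)² = 430.0000
r_1 = 45.2500 / 430.0000 = 0.105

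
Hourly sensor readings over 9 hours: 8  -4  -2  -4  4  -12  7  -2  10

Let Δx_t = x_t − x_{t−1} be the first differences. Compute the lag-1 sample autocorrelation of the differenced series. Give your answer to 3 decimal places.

First differences Δx: -12, 2, -2, 8, -16, 19, -9, 12
Mean of differences = 0.2500
Numerator Σ(Δx_t−Δx̄)(Δx_{t+1}−Δx̄) = -755.5625
Denominator Σ(Δx_t−Δx̄)² = 1057.5000
r_1(Δx) = -755.5625 / 1057.5000 = -0.714

-0.714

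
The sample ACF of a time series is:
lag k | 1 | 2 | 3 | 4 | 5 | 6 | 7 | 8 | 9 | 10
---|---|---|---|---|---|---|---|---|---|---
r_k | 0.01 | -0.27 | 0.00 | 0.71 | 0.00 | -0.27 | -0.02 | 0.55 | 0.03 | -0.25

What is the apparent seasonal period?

4

The largest autocorrelation is r_4 = 0.71, with a weaker echo at lag 8 (0.55); the remaining lags stay at or below 0.03.
The dominant spike at lag 4 indicates a seasonal period of 4.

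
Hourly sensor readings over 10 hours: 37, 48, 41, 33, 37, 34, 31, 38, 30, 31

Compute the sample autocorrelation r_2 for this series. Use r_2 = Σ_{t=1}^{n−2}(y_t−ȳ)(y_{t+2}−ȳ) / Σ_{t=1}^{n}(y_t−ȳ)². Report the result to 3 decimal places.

Mean ȳ = (37 + 48 + 41 + 33 + 37 + 34 + 31 + 38 + 30 + 31)/10 = 36.0000
Numerator Σ_{t=1}^{8}(y_t−ȳ)(y_{t+2}−ȳ) = -9.0000
Denominator Σ(y_t−ȳ)² = 274.0000
r_2 = -9.0000 / 274.0000 = -0.033

-0.033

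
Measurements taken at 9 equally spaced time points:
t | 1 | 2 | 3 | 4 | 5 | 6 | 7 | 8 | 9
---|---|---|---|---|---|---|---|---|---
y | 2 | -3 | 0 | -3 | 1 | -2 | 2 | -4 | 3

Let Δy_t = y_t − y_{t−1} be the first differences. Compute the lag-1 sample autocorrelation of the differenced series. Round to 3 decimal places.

First differences Δy: -5, 3, -3, 4, -3, 4, -6, 7
Mean of differences = 0.1250
Numerator Σ(Δy_t−Δȳ)(Δy_{t+1}−Δȳ) = -125.8906
Denominator Σ(Δy_t−Δȳ)² = 168.8750
r_1(Δy) = -125.8906 / 168.8750 = -0.745

-0.745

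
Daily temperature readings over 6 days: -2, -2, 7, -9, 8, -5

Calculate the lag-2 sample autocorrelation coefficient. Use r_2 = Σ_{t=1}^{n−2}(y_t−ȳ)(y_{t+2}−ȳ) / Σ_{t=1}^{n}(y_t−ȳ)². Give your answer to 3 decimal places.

Mean ȳ = (-2 − 2 + 7 − 9 + 8 − 5)/6 = -0.5000
Σ(y_t−ȳ)(y_{t+2}−ȳ) = (-11.2500) + (12.7500) + (63.7500) + (38.2500) = 103.5000
Denominator Σ(y_t−ȳ)² = 225.5000
r_2 = 103.5000 / 225.5000 = 0.459

0.459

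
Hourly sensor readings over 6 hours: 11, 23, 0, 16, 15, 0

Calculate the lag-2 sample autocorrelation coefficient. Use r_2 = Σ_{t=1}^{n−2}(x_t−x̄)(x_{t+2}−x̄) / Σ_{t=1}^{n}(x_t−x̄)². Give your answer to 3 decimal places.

Mean x̄ = (11 + 23 + 0 + 16 + 15 + 0)/6 = 10.8333
Σ(x_t−x̄)(x_{t+2}−x̄) = (-1.8056) + (62.8611) + (-45.1389) + (-55.9722) = -40.0556
Denominator Σ(x_t−x̄)² = 426.8333
r_2 = -40.0556 / 426.8333 = -0.094

-0.094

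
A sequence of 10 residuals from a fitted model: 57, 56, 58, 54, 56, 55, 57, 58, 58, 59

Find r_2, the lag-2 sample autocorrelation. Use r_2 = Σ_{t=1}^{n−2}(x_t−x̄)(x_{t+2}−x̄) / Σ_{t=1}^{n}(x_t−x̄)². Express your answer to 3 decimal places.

0.330

Mean x̄ = (57 + 56 + 58 + 54 + 56 + 55 + 57 + 58 + 58 + 59)/10 = 56.8000
Numerator Σ_{t=1}^{8}(x_t−x̄)(x_{t+2}−x̄) = 7.1200
Denominator Σ(x_t−x̄)² = 21.6000
r_2 = 7.1200 / 21.6000 = 0.330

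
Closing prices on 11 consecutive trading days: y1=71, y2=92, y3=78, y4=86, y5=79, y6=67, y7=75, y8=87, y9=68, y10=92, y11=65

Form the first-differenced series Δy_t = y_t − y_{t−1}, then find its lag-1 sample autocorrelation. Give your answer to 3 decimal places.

-0.619

First differences Δy: 21, -14, 8, -7, -12, 8, 12, -19, 24, -27
Mean of differences = -0.6000
Numerator Σ(Δy_t−Δȳ)(Δy_{t+1}−Δȳ) = -1710.3600
Denominator Σ(Δy_t−Δȳ)² = 2764.4000
r_1(Δy) = -1710.3600 / 2764.4000 = -0.619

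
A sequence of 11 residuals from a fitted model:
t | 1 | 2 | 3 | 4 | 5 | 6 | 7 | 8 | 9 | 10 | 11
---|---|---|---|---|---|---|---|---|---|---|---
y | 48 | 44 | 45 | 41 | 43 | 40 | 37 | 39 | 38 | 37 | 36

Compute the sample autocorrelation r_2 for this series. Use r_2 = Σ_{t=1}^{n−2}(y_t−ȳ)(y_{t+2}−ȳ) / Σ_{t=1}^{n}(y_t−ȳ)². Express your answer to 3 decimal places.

0.430

Mean ȳ = (48 + 44 + 45 + 41 + 43 + 40 + 37 + 39 + 38 + 37 + 36)/11 = 40.7273
Numerator Σ_{t=1}^{9}(y_t−ȳ)(y_{t+2}−ȳ) = 63.7603
Denominator Σ(y_t−ȳ)² = 148.1818
r_2 = 63.7603 / 148.1818 = 0.430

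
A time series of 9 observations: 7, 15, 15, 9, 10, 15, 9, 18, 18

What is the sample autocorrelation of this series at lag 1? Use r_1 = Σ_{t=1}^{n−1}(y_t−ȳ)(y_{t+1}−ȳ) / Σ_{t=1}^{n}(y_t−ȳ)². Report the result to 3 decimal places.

Mean ȳ = (7 + 15 + 15 + 9 + 10 + 15 + 9 + 18 + 18)/9 = 12.8889
Numerator Σ_{t=1}^{8}(y_t−ȳ)(y_{t+1}−ȳ) = -13.0123
Denominator Σ(y_t−ȳ)² = 138.8889
r_1 = -13.0123 / 138.8889 = -0.094

-0.094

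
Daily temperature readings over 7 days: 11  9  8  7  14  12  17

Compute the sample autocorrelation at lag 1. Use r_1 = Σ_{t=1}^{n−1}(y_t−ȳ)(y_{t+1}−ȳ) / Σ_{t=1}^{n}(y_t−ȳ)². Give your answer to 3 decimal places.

Mean ȳ = (11 + 9 + 8 + 7 + 14 + 12 + 17)/7 = 11.1429
Deviations from mean: -0.1429, -2.1429, -3.1429, -4.1429, 2.8571, 0.8571, 5.8571
Numerator Σ_{t=1}^{6}(y_t−ȳ)(y_{t+1}−ȳ) = 15.6939
Denominator Σ(y_t−ȳ)² = 74.8571
r_1 = 15.6939 / 74.8571 = 0.210

0.210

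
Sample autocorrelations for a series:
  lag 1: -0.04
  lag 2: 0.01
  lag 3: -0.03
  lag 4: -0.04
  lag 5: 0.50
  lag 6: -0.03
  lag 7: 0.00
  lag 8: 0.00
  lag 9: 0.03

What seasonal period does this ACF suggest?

The largest autocorrelation is r_5 = 0.50; the remaining lags stay at or below 0.03.
The dominant spike at lag 5 indicates a seasonal period of 5.

5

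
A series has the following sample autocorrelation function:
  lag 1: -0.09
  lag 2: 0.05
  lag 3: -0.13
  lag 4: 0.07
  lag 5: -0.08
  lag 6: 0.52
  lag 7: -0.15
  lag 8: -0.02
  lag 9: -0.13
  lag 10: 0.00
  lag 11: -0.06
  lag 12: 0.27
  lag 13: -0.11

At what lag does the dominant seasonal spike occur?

6

The largest autocorrelation is r_6 = 0.52, with a weaker echo at lag 12 (0.27); the remaining lags stay at or below 0.07.
The dominant spike at lag 6 indicates a seasonal period of 6.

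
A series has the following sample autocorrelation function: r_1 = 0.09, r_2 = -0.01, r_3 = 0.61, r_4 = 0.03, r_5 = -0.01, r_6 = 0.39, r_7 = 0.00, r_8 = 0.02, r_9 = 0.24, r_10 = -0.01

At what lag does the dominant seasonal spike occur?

The largest autocorrelation is r_3 = 0.61, with weaker echoes at lags 6 (0.39) and 9 (0.24); the remaining lags stay at or below 0.09.
The dominant spike at lag 3 indicates a seasonal period of 3.

3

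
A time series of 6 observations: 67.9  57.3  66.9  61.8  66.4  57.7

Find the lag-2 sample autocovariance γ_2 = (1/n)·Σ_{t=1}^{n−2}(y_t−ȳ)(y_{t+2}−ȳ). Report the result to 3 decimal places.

Mean ȳ = (67.9 + 57.3 + 66.9 + 61.8 + 66.4 + 57.7)/6 = 63.0000
Deviations: 4.9000, -5.7000, 3.9000, -1.2000, 3.4000, -5.3000
Σ_{t=1}^{4}(y_t−ȳ)(y_{t+2}−ȳ) = 45.5700
γ_2 = 45.5700 / 6 = 7.595

7.595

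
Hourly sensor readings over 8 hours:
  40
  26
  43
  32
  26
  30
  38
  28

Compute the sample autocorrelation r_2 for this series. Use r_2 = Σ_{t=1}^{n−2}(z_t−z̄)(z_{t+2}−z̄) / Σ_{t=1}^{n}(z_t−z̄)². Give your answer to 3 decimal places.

-0.033

Mean z̄ = (40 + 26 + 43 + 32 + 26 + 30 + 38 + 28)/8 = 32.8750
Deviations from mean: 7.1250, -6.8750, 10.1250, -0.8750, -6.8750, -2.8750, 5.1250, -4.8750
Numerator Σ_{t=1}^{6}(z_t−z̄)(z_{t+2}−z̄) = -10.1563
Denominator Σ(z_t−z̄)² = 306.8750
r_2 = -10.1563 / 306.8750 = -0.033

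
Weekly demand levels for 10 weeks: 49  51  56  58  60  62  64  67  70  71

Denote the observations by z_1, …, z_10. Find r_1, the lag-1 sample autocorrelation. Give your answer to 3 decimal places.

Mean z̄ = (49 + 51 + 56 + 58 + 60 + 62 + 64 + 67 + 70 + 71)/10 = 60.8000
Numerator Σ_{t=1}^{9}(z_t−z̄)(z_{t+1}−z̄) = 351.9600
Denominator Σ(z_t−z̄)² = 505.6000
r_1 = 351.9600 / 505.6000 = 0.696

0.696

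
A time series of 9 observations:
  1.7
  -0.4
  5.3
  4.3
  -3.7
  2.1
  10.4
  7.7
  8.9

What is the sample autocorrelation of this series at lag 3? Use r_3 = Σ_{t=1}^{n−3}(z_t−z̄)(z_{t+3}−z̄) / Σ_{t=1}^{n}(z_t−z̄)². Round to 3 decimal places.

-0.029

Mean z̄ = (1.7 − 0.4 + 5.3 + 4.3 − 3.7 + 2.1 + 10.4 + 7.7 + 8.9)/9 = 4.0333
Σ(z_t−z̄)(z_{t+3}−z̄) = (-0.6222) + (34.2844) + (-2.4489) + (1.6978) + (-28.3556) + (-9.4089) = -4.8533
Denominator Σ(z_t−z̄)² = 167.9800
r_3 = -4.8533 / 167.9800 = -0.029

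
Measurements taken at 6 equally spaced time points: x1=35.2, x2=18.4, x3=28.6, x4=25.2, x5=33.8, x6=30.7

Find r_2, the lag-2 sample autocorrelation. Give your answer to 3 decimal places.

0.145

Mean x̄ = (35.2 + 18.4 + 28.6 + 25.2 + 33.8 + 30.7)/6 = 28.6500
Σ(x_t−x̄)(x_{t+2}−x̄) = (-0.3275) + (35.3625) + (-0.2575) + (-7.0725) = 27.7050
Denominator Σ(x_t−x̄)² = 190.5950
r_2 = 27.7050 / 190.5950 = 0.145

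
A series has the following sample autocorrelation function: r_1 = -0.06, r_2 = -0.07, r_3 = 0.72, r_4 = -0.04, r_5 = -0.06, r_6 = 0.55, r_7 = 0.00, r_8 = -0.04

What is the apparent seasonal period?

3

The largest autocorrelation is r_3 = 0.72, with a weaker echo at lag 6 (0.55); the remaining lags stay at or below 0.00.
The dominant spike at lag 3 indicates a seasonal period of 3.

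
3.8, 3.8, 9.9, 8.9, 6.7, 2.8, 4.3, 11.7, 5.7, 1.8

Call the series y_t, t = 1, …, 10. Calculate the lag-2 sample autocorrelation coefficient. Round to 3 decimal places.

-0.658

Mean ȳ = (3.8 + 3.8 + 9.9 + 8.9 + 6.7 + 2.8 + 4.3 + 11.7 + 5.7 + 1.8)/10 = 5.9400
Numerator Σ_{t=1}^{8}(y_t−ȳ)(y_{t+2}−ȳ) = -63.8792
Denominator Σ(y_t−ȳ)² = 97.1040
r_2 = -63.8792 / 97.1040 = -0.658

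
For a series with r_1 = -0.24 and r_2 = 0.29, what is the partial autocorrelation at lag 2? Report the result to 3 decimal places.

0.247

φ_{22} = (r_2 − r_1²) / (1 − r_1²)
r_1² = (-0.24)² = 0.0576
Numerator = 0.29 − 0.0576 = 0.2324; denominator = 1 − 0.0576 = 0.9424
φ_{22} = 0.2324 / 0.9424 = 0.247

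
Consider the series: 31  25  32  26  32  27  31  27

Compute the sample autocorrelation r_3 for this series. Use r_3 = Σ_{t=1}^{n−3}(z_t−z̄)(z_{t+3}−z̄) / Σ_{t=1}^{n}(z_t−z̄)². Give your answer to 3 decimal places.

Mean z̄ = (31 + 25 + 32 + 26 + 32 + 27 + 31 + 27)/8 = 28.8750
Deviations from mean: 2.1250, -3.8750, 3.1250, -2.8750, 3.1250, -1.8750, 2.1250, -1.8750
Σ(z_t−z̄)(z_{t+3}−z̄) = (-6.1094) + (-12.1094) + (-5.8594) + (-6.1094) + (-5.8594) = -36.0469
Denominator Σ(z_t−z̄)² = 58.8750
r_3 = -36.0469 / 58.8750 = -0.612

-0.612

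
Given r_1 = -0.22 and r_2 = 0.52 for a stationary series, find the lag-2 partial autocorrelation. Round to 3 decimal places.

φ_{22} = (r_2 − r_1²) / (1 − r_1²)
r_1² = (-0.22)² = 0.0484
Numerator = 0.52 − 0.0484 = 0.4716; denominator = 1 − 0.0484 = 0.9516
φ_{22} = 0.4716 / 0.9516 = 0.496

0.496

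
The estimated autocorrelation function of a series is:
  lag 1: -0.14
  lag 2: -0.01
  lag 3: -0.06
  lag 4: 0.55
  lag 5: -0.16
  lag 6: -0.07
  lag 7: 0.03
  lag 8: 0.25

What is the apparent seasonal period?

4

The largest autocorrelation is r_4 = 0.55, with a weaker echo at lag 8 (0.25); the remaining lags stay at or below 0.03.
The dominant spike at lag 4 indicates a seasonal period of 4.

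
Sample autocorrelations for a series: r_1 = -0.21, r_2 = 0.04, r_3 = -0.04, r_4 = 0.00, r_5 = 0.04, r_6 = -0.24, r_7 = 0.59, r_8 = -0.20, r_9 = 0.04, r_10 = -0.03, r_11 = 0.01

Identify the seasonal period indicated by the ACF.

The largest autocorrelation is r_7 = 0.59; the remaining lags stay at or below 0.04.
The dominant spike at lag 7 indicates a seasonal period of 7.

7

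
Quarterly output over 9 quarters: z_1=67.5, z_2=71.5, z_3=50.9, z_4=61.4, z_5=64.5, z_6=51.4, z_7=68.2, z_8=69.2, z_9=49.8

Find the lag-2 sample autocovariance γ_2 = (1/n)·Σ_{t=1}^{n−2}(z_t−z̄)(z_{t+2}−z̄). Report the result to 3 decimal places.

Mean z̄ = (67.5 + 71.5 + 50.9 + 61.4 + 64.5 + 51.4 + 68.2 + 69.2 + 49.8)/9 = 61.6000
Σ_{t=1}^{7}(z_t−z̄)(z_{t+2}−z̄) = -230.3600
γ_2 = -230.3600 / 9 = -25.596

-25.596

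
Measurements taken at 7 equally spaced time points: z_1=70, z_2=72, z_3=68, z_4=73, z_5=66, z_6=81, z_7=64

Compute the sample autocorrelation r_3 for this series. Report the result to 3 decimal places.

Mean z̄ = (70 + 72 + 68 + 73 + 66 + 81 + 64)/7 = 70.5714
Deviations from mean: -0.5714, 1.4286, -2.5714, 2.4286, -4.5714, 10.4286, -6.5714
Numerator Σ_{t=1}^{4}(z_t−z̄)(z_{t+3}−z̄) = -50.6939
Denominator Σ(z_t−z̄)² = 187.7143
r_3 = -50.6939 / 187.7143 = -0.270

-0.270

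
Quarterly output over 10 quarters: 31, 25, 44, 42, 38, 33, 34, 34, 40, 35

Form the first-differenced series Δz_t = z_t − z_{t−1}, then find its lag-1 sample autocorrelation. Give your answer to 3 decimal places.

-0.330

First differences Δz: -6, 19, -2, -4, -5, 1, 0, 6, -5
Mean of differences = 0.4444
Numerator Σ(Δz_t−Δz̄)(Δz_{t+1}−Δz̄) = -165.8642
Denominator Σ(Δz_t−Δz̄)² = 502.2222
r_1(Δz) = -165.8642 / 502.2222 = -0.330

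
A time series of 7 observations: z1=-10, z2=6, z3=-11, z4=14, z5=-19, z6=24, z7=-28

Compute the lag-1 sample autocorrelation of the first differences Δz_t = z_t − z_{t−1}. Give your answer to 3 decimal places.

First differences Δz: 16, -17, 25, -33, 43, -52
Mean of differences = -3.0000
Numerator Σ(Δz_t−Δz̄)(Δz_{t+1}−Δz̄) = -5132.0000
Denominator Σ(Δz_t−Δz̄)² = 6758.0000
r_1(Δz) = -5132.0000 / 6758.0000 = -0.759

-0.759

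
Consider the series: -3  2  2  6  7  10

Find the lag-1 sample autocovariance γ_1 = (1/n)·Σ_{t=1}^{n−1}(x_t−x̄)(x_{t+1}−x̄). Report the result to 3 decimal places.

6.333

Mean x̄ = (-3 + 2 + 2 + 6 + 7 + 10)/6 = 4.0000
Σ_{t=1}^{5}(x_t−x̄)(x_{t+1}−x̄) = 38.0000
γ_1 = 38.0000 / 6 = 6.333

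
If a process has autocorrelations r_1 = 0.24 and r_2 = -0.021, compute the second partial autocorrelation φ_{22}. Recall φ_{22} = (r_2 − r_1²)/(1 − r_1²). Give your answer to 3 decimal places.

-0.083

φ_{22} = (r_2 − r_1²) / (1 − r_1²)
r_1² = (0.24)² = 0.0576
Numerator = -0.021 − 0.0576 = -0.0786; denominator = 1 − 0.0576 = 0.9424
φ_{22} = -0.0786 / 0.9424 = -0.083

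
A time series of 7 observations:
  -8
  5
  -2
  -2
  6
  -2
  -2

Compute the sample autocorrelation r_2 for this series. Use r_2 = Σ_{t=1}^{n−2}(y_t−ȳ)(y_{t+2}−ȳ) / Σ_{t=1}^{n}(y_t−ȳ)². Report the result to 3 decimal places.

Mean ȳ = (-8 + 5 − 2 − 2 + 6 − 2 − 2)/7 = -0.7143
Deviations from mean: -7.2857, 5.7143, -1.2857, -1.2857, 6.7143, -1.2857, -1.2857
Numerator Σ_{t=1}^{5}(y_t−ȳ)(y_{t+2}−ȳ) = -13.5918
Denominator Σ(y_t−ȳ)² = 137.4286
r_2 = -13.5918 / 137.4286 = -0.099

-0.099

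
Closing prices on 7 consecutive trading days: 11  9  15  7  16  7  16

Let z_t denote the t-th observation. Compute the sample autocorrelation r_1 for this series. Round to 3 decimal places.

Mean z̄ = (11 + 9 + 15 + 7 + 16 + 7 + 16)/7 = 11.5714
Deviations from mean: -0.5714, -2.5714, 3.4286, -4.5714, 4.4286, -4.5714, 4.4286
Σ(z_t−z̄)(z_{t+1}−z̄) = (1.4694) + (-8.8163) + (-15.6735) + (-20.2449) + (-20.2449) + (-20.2449) = -83.7551
Denominator Σ(z_t−z̄)² = 99.7143
r_1 = -83.7551 / 99.7143 = -0.840

-0.840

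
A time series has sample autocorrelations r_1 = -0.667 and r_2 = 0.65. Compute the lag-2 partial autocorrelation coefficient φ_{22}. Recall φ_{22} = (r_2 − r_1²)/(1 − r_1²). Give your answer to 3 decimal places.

φ_{22} = (r_2 − r_1²) / (1 − r_1²)
r_1² = (-0.667)² = 0.444889
Numerator = 0.65 − 0.4449 = 0.2051; denominator = 1 − 0.4449 = 0.5551
φ_{22} = 0.2051 / 0.5551 = 0.369

0.369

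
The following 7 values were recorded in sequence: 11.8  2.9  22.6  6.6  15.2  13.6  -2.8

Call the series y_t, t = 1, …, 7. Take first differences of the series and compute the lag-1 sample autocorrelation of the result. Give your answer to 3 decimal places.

First differences Δy: -8.9, 19.7, -16.0, 8.6, -1.6, -16.4
Mean of differences = -2.4333
Numerator Σ(Δy_t−Δȳ)(Δy_{t+1}−Δȳ) = -595.5344
Denominator Σ(Δy_t−Δȳ)² = 1033.2533
r_1(Δy) = -595.5344 / 1033.2533 = -0.576

-0.576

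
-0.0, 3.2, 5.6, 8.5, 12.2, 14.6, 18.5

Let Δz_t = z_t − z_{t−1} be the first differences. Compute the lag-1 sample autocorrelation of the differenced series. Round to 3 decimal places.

-0.516

First differences Δz: 3.2, 2.4, 2.9, 3.7, 2.4, 3.9
Mean of differences = 3.0833
Numerator Σ(Δz_t−Δz̄)(Δz_{t+1}−Δz̄) = -1.0469
Denominator Σ(Δz_t−Δz̄)² = 2.0283
r_1(Δz) = -1.0469 / 2.0283 = -0.516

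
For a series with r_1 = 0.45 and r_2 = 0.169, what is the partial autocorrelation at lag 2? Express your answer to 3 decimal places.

-0.042

φ_{22} = (r_2 − r_1²) / (1 − r_1²)
r_1² = (0.45)² = 0.2025
Numerator = 0.169 − 0.2025 = -0.0335; denominator = 1 − 0.2025 = 0.7975
φ_{22} = -0.0335 / 0.7975 = -0.042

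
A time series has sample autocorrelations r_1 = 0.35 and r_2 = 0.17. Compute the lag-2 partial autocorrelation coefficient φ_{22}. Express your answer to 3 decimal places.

0.054

φ_{22} = (r_2 − r_1²) / (1 − r_1²)
r_1² = (0.35)² = 0.1225
Numerator = 0.17 − 0.1225 = 0.0475; denominator = 1 − 0.1225 = 0.8775
φ_{22} = 0.0475 / 0.8775 = 0.054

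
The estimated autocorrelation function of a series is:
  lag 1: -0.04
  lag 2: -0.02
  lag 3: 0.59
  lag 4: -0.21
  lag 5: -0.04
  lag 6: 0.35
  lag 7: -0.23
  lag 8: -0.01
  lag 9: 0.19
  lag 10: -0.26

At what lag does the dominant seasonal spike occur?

3

The largest autocorrelation is r_3 = 0.59, with weaker echoes at lags 6 (0.35) and 9 (0.19); the remaining lags stay at or below -0.01.
The dominant spike at lag 3 indicates a seasonal period of 3.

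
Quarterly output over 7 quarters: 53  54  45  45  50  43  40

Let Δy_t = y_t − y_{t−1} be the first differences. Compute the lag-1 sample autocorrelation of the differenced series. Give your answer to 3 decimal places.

-0.377

First differences Δy: 1, -9, 0, 5, -7, -3
Mean of differences = -2.1667
Numerator Σ(Δy_t−Δȳ)(Δy_{t+1}−Δȳ) = -51.5278
Denominator Σ(Δy_t−Δȳ)² = 136.8333
r_1(Δy) = -51.5278 / 136.8333 = -0.377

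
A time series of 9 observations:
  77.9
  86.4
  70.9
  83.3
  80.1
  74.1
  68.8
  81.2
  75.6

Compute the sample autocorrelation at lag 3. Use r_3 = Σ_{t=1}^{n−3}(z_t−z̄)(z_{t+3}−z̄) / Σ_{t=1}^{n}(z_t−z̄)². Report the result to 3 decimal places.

0.049

Mean z̄ = (77.9 + 86.4 + 70.9 + 83.3 + 80.1 + 74.1 + 68.8 + 81.2 + 75.6)/9 = 77.5889
Numerator Σ_{t=1}^{6}(z_t−z̄)(z_{t+3}−z̄) = 13.0519
Denominator Σ(z_t−z̄)² = 267.8089
r_3 = 13.0519 / 267.8089 = 0.049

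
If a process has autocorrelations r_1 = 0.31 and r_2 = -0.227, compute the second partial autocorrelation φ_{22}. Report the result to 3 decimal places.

φ_{22} = (r_2 − r_1²) / (1 − r_1²)
r_1² = (0.31)² = 0.0961
Numerator = -0.227 − 0.0961 = -0.3231; denominator = 1 − 0.0961 = 0.9039
φ_{22} = -0.3231 / 0.9039 = -0.357

-0.357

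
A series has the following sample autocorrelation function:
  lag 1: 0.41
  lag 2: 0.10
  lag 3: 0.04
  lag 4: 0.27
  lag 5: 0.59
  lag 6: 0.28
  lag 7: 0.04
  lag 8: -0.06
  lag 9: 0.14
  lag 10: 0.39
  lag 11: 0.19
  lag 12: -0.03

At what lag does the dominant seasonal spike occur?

The largest autocorrelation is r_5 = 0.59; the remaining lags stay at or below 0.41. The elevated value at lag 1 (0.41), dropping to 0.10 at lag 2, reflects decaying short-term dependence rather than seasonality.
The dominant spike at lag 5 indicates a seasonal period of 5.

5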